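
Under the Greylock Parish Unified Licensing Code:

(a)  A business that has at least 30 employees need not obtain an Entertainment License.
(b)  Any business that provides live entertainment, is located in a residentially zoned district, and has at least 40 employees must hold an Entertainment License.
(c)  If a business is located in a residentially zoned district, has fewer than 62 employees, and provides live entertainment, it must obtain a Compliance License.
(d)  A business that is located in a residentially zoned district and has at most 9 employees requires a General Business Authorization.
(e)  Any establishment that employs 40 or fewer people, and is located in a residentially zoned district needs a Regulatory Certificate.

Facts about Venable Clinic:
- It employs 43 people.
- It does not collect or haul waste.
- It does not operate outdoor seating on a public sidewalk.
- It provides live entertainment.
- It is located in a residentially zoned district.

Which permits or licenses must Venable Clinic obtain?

(a) employees 43 ≥ 30 → exempt from Entertainment License.
(b) provides live entertainment; is located in a residentially zoned district; employees 43 ≥ 40 → Entertainment License required.
(c) is located in a residentially zoned district; employees 43 < 62; provides live entertainment → Compliance License required.
(d) is located in a residentially zoned district; employees 43 > 9 → General Business Authorization not required.
(e) employees 43 > 40; is located in a residentially zoned district → Regulatory Certificate not required.

Compliance License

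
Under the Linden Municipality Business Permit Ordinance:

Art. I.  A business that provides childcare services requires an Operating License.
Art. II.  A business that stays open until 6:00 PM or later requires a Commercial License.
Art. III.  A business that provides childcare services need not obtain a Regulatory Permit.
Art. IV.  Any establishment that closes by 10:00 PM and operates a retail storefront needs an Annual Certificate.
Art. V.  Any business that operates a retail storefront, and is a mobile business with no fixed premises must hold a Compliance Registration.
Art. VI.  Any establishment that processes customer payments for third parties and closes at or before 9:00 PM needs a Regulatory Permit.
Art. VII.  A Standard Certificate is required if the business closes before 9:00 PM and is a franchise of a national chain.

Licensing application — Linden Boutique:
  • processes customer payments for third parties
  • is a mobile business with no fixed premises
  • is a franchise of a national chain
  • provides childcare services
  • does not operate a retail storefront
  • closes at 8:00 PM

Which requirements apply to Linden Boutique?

Art. I. provides childcare services → Operating License required.
Art. II. closes 8:00 PM, after 6:00 PM → Commercial License required.
Art. III. provides childcare services → exempt from Regulatory Permit.
Art. IV. closes 8:00 PM, at/before 10:00 PM; does not operate a retail storefront → Annual Certificate not required.
Art. V. does not operate a retail storefront; is a mobile business with no fixed premises → Compliance Registration not required.
Art. VI. processes customer payments for third parties; closes 8:00 PM, at/before 9:00 PM → Regulatory Permit required.
Art. VII. closes 8:00 PM, at/before 9:00 PM; is a franchise of a national chain → Standard Certificate required.

Commercial License, Operating License, Standard Certificate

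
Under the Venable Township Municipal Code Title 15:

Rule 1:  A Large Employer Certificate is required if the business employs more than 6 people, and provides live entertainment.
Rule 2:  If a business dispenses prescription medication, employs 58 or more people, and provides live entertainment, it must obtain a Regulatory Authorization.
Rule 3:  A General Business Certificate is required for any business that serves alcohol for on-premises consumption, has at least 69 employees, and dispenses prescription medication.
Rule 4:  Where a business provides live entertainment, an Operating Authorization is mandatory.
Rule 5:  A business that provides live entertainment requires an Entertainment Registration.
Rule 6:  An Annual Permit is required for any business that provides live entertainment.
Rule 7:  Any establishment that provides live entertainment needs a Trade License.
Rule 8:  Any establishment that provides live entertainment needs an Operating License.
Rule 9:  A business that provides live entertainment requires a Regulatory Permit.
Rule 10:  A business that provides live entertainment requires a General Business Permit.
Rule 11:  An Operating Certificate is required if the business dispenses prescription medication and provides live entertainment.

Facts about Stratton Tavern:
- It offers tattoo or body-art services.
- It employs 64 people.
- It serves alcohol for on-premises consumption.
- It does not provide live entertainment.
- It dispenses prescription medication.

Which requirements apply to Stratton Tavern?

None

Rule 1: employees 64 > 6; does not provide live entertainment → Large Employer Certificate not required.
Rule 2: dispenses prescription medication; employees 64 ≥ 58; does not provide live entertainment → Regulatory Authorization not required.
Rule 3: serves alcohol for on-premises consumption; employees 64 < 69; dispenses prescription medication → General Business Certificate not required.
Rule 4: does not provide live entertainment → Operating Authorization not required.
Rule 5: does not provide live entertainment → Entertainment Registration not required.
Rule 6: does not provide live entertainment → Annual Permit not required.
Rule 7: does not provide live entertainment → Trade License not required.
Rule 8: does not provide live entertainment → Operating License not required.
Rule 9: does not provide live entertainment → Regulatory Permit not required.
Rule 10: does not provide live entertainment → General Business Permit not required.
Rule 11: dispenses prescription medication; does not provide live entertainment → Operating Certificate not required.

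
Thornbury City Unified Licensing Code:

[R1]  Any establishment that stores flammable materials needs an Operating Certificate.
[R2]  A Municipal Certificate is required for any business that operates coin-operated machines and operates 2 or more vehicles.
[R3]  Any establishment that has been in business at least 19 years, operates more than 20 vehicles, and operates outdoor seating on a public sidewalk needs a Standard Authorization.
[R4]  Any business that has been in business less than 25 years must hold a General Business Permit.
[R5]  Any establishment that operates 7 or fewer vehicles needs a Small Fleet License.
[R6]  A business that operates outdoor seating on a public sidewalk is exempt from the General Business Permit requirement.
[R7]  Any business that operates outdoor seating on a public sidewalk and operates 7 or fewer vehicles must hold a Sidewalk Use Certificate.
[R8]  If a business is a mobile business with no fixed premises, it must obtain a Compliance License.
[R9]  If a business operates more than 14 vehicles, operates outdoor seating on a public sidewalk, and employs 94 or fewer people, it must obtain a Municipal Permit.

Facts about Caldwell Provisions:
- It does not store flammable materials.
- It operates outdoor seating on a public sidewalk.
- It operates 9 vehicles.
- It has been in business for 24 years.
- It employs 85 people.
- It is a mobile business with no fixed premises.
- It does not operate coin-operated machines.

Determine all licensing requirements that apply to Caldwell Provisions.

[R1] does not store flammable materials → Operating Certificate not required.
[R2] does not operate coin-operated machines; vehicles 9 ≥ 2 → Municipal Certificate not required.
[R3] years in business 24 ≥ 19; vehicles 9 ≤ 20; operates outdoor seating on a public sidewalk → Standard Authorization not required.
[R4] years in business 24 < 25 → General Business Permit required.
[R5] vehicles 9 > 7 → Small Fleet License not required.
[R6] operates outdoor seating on a public sidewalk → exempt from General Business Permit.
[R7] operates outdoor seating on a public sidewalk; vehicles 9 > 7 → Sidewalk Use Certificate not required.
[R8] is a mobile business with no fixed premises → Compliance License required.
[R9] vehicles 9 ≤ 14; operates outdoor seating on a public sidewalk; employees 85 ≤ 94 → Municipal Permit not required.

Compliance License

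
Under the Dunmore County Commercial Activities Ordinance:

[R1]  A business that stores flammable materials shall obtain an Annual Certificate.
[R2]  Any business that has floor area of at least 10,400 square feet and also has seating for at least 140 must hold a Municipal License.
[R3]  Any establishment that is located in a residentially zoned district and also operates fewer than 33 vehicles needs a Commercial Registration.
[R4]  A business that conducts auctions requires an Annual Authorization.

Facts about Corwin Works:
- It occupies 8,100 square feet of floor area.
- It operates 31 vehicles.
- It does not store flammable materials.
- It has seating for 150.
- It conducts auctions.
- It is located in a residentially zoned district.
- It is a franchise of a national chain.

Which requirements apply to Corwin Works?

Annual Authorization, Commercial Registration

[R1] does not store flammable materials → Annual Certificate not required.
[R2] floor area 8,100 square feet < 10,400 square feet; seating 150 ≥ 140 → Municipal License not required.
[R3] is located in a residentially zoned district; vehicles 31 < 33 → Commercial Registration required.
[R4] conducts auctions → Annual Authorization required.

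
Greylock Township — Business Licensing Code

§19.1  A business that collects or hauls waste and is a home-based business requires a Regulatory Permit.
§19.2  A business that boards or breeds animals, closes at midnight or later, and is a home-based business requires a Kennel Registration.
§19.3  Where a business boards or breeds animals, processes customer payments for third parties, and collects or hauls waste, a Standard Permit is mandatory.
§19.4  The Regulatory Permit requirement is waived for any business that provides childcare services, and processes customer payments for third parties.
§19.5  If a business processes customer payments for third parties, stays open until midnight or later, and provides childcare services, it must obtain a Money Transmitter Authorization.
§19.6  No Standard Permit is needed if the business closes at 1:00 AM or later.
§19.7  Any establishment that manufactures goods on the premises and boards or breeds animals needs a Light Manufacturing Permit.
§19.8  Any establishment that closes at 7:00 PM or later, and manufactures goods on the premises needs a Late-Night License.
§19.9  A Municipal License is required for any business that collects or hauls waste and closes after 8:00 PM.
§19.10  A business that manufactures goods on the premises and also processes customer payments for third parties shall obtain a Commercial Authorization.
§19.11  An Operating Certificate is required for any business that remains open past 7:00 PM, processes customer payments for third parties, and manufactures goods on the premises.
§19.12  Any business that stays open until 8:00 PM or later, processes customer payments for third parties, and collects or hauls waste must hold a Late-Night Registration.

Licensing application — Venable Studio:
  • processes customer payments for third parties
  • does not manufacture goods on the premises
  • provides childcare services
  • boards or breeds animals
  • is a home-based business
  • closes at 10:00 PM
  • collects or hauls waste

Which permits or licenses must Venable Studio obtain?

Late-Night Registration, Municipal License, Standard Permit

§19.1 collects or hauls waste; is a home-based business → Regulatory Permit required.
§19.2 boards or breeds animals; closes 10:00 PM, at/before midnight; is a home-based business → Kennel Registration not required.
§19.3 boards or breeds animals; processes customer payments for third parties; collects or hauls waste → Standard Permit required.
§19.4 provides childcare services; processes customer payments for third parties → exempt from Regulatory Permit.
§19.5 processes customer payments for third parties; closes 10:00 PM, at/before midnight; provides childcare services → Money Transmitter Authorization not required.
§19.6 closes 10:00 PM, at/before 1:00 AM → Standard Permit exemption does not apply.
§19.7 does not manufacture goods on the premises; boards or breeds animals → Light Manufacturing Permit not required.
§19.8 closes 10:00 PM, after 7:00 PM; does not manufacture goods on the premises → Late-Night License not required.
§19.9 collects or hauls waste; closes 10:00 PM, after 8:00 PM → Municipal License required.
§19.10 does not manufacture goods on the premises; processes customer payments for third parties → Commercial Authorization not required.
§19.11 closes 10:00 PM, after 7:00 PM; processes customer payments for third parties; does not manufacture goods on the premises → Operating Certificate not required.
§19.12 closes 10:00 PM, after 8:00 PM; processes customer payments for third parties; collects or hauls waste → Late-Night Registration required.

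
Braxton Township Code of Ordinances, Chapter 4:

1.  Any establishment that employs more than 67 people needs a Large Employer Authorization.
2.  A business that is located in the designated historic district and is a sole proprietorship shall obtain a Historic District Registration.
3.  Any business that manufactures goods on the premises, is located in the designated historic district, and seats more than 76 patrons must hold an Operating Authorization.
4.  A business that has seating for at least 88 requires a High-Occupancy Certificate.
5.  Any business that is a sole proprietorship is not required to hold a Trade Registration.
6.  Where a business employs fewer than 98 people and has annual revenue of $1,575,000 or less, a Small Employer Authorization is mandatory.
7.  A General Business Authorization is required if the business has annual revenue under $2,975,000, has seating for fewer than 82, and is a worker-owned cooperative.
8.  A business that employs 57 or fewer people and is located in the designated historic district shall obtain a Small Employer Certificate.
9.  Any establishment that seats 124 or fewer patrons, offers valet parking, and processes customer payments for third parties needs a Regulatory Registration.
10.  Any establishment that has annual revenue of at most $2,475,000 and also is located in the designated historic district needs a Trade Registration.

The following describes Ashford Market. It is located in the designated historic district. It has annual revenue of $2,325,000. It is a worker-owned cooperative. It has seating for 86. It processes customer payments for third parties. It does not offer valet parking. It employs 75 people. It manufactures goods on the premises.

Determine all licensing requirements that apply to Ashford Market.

1. employees 75 > 67 → Large Employer Authorization required.
2. is located in the designated historic district; is a worker-owned cooperative (not: is a sole proprietorship) → Historic District Registration not required.
3. manufactures goods on the premises; is located in the designated historic district; seating 86 > 76 → Operating Authorization required.
4. seating 86 < 88 → High-Occupancy Certificate not required.
5. is a worker-owned cooperative (not: is a sole proprietorship) → Trade Registration exemption does not apply.
6. employees 75 < 98; revenue $2,325,000 > $1,575,000 → Small Employer Authorization not required.
7. revenue $2,325,000 < $2,975,000; seating 86 ≥ 82; is a worker-owned cooperative → General Business Authorization not required.
8. employees 75 > 57; is located in the designated historic district → Small Employer Certificate not required.
9. seating 86 ≤ 124; does not offer valet parking; processes customer payments for third parties → Regulatory Registration not required.
10. revenue $2,325,000 ≤ $2,475,000; is located in the designated historic district → Trade Registration required.

Large Employer Authorization, Operating Authorization, Trade Registration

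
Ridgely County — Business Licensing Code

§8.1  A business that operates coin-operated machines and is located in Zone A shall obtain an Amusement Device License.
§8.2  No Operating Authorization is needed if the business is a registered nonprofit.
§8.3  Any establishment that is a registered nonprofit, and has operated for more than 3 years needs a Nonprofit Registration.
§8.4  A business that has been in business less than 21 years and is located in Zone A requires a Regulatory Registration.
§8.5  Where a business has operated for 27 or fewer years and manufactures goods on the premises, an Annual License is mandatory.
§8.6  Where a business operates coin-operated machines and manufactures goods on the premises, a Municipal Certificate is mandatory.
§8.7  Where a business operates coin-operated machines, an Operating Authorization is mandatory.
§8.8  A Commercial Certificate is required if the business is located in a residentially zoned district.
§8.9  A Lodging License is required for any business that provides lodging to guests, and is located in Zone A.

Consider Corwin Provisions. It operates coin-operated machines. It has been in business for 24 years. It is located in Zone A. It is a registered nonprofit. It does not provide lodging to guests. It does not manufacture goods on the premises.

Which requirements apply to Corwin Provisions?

Amusement Device License, Nonprofit Registration

§8.1 operates coin-operated machines; is located in Zone A → Amusement Device License required.
§8.2 is a registered nonprofit → exempt from Operating Authorization.
§8.3 is a registered nonprofit; years in business 24 > 3 → Nonprofit Registration required.
§8.4 years in business 24 ≥ 21; is located in Zone A → Regulatory Registration not required.
§8.5 years in business 24 ≤ 27; does not manufacture goods on the premises → Annual License not required.
§8.6 operates coin-operated machines; does not manufacture goods on the premises → Municipal Certificate not required.
§8.7 operates coin-operated machines → Operating Authorization required.
§8.8 is located in Zone A (not: is located in a residentially zoned district) → Commercial Certificate not required.
§8.9 does not provide lodging to guests; is located in Zone A → Lodging License not required.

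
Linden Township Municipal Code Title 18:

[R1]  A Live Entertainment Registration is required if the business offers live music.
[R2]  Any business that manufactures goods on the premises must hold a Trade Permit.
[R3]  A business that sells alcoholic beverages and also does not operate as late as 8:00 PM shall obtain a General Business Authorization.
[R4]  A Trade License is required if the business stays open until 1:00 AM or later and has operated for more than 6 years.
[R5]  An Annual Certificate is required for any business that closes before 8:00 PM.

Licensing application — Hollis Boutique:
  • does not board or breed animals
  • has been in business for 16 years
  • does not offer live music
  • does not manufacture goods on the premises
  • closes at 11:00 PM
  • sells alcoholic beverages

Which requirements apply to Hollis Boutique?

None

[R1] does not offer live music → Live Entertainment Registration not required.
[R2] does not manufacture goods on the premises → Trade Permit not required.
[R3] sells alcoholic beverages; closes 11:00 PM, after 8:00 PM → General Business Authorization not required.
[R4] closes 11:00 PM, at/before 1:00 AM; years in business 16 > 6 → Trade License not required.
[R5] closes 11:00 PM, after 8:00 PM → Annual Certificate not required.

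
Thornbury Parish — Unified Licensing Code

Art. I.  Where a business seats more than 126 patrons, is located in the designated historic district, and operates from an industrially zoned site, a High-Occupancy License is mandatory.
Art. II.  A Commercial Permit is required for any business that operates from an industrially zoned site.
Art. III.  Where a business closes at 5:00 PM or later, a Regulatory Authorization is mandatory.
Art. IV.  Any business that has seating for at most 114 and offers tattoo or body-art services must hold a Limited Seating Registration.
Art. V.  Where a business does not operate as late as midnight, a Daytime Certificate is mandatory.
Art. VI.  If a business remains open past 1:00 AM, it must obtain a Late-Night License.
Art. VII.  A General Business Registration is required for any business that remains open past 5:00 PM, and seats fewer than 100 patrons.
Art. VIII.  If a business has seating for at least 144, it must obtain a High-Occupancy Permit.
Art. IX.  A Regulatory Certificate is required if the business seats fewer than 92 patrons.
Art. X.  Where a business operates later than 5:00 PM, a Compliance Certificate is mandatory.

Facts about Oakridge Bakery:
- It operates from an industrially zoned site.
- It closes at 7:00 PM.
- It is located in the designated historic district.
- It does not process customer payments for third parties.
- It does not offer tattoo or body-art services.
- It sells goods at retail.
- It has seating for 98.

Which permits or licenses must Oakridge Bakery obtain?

Art. I. seating 98 ≤ 126; is located in the designated historic district; operates from an industrially zoned site → High-Occupancy License not required.
Art. II. operates from an industrially zoned site → Commercial Permit required.
Art. III. closes 7:00 PM, after 5:00 PM → Regulatory Authorization required.
Art. IV. seating 98 ≤ 114; does not offer tattoo or body-art services → Limited Seating Registration not required.
Art. V. closes 7:00 PM, at/before midnight → Daytime Certificate required.
Art. VI. closes 7:00 PM, at/before 1:00 AM → Late-Night License not required.
Art. VII. closes 7:00 PM, after 5:00 PM; seating 98 < 100 → General Business Registration required.
Art. VIII. seating 98 < 144 → High-Occupancy Permit not required.
Art. IX. seating 98 ≥ 92 → Regulatory Certificate not required.
Art. X. closes 7:00 PM, after 5:00 PM → Compliance Certificate required.

Commercial Permit, Compliance Certificate, Daytime Certificate, General Business Registration, Regulatory Authorization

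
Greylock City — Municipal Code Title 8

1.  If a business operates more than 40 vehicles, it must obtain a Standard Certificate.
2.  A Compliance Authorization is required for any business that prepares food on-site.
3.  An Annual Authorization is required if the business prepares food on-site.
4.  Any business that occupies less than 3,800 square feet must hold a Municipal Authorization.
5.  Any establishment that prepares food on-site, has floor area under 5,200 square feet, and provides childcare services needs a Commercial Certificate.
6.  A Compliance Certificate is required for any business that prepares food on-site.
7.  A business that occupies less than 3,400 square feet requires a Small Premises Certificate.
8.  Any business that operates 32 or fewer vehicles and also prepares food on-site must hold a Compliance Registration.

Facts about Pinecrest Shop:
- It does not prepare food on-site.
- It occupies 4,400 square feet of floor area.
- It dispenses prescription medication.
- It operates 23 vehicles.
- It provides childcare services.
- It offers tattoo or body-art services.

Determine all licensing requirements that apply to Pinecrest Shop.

1. vehicles 23 ≤ 40 → Standard Certificate not required.
2. does not prepare food on-site → Compliance Authorization not required.
3. does not prepare food on-site → Annual Authorization not required.
4. floor area 4,400 square feet ≥ 3,800 square feet → Municipal Authorization not required.
5. does not prepare food on-site; floor area 4,400 square feet < 5,200 square feet; provides childcare services → Commercial Certificate not required.
6. does not prepare food on-site → Compliance Certificate not required.
7. floor area 4,400 square feet ≥ 3,400 square feet → Small Premises Certificate not required.
8. vehicles 23 ≤ 32; does not prepare food on-site → Compliance Registration not required.

None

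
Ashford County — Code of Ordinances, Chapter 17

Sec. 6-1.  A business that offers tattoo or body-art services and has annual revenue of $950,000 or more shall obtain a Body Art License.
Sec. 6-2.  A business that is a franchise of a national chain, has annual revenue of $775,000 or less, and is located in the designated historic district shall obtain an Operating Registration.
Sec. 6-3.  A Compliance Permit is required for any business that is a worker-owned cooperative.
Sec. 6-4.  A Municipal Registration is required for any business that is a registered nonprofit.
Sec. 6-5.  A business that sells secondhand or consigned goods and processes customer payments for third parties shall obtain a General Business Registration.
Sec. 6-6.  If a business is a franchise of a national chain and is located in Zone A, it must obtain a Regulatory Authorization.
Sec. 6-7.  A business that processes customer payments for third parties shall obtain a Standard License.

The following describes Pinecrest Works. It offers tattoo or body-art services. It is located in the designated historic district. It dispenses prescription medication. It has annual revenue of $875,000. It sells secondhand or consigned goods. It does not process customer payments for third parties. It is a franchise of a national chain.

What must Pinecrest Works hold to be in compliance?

None

Sec. 6-1. offers tattoo or body-art services; revenue $875,000 < $950,000 → Body Art License not required.
Sec. 6-2. is a franchise of a national chain; revenue $875,000 > $775,000; is located in the designated historic district → Operating Registration not required.
Sec. 6-3. is a franchise of a national chain (not: is a worker-owned cooperative) → Compliance Permit not required.
Sec. 6-4. is a franchise of a national chain (not: is a registered nonprofit) → Municipal Registration not required.
Sec. 6-5. sells secondhand or consigned goods; does not process customer payments for third parties → General Business Registration not required.
Sec. 6-6. is a franchise of a national chain; is located in the designated historic district (not: is located in Zone A) → Regulatory Authorization not required.
Sec. 6-7. does not process customer payments for third parties → Standard License not required.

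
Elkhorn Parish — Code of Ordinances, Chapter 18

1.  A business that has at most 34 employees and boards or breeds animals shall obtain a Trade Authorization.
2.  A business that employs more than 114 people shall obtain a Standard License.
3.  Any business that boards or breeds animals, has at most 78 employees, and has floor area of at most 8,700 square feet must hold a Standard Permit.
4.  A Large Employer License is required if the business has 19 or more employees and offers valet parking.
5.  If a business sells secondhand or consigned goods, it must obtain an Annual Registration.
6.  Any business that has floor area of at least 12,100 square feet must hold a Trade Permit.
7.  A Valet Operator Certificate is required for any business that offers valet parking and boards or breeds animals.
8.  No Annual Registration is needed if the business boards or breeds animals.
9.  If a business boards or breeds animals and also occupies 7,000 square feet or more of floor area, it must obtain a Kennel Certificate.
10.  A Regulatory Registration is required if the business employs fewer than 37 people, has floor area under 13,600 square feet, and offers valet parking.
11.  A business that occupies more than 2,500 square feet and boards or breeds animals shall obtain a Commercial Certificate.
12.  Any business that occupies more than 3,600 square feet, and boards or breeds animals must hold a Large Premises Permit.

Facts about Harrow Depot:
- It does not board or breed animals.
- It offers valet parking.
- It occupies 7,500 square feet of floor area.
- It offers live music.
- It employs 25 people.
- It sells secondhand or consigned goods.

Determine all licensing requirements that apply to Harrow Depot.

1. employees 25 ≤ 34; does not board or breed animals → Trade Authorization not required.
2. employees 25 ≤ 114 → Standard License not required.
3. does not board or breed animals; employees 25 ≤ 78; floor area 7,500 square feet ≤ 8,700 square feet → Standard Permit not required.
4. employees 25 ≥ 19; offers valet parking → Large Employer License required.
5. sells secondhand or consigned goods → Annual Registration required.
6. floor area 7,500 square feet < 12,100 square feet → Trade Permit not required.
7. offers valet parking; does not board or breed animals → Valet Operator Certificate not required.
8. does not board or breed animals → Annual Registration exemption does not apply.
9. does not board or breed animals; floor area 7,500 square feet ≥ 7,000 square feet → Kennel Certificate not required.
10. employees 25 < 37; floor area 7,500 square feet < 13,600 square feet; offers valet parking → Regulatory Registration required.
11. floor area 7,500 square feet > 2,500 square feet; does not board or breed animals → Commercial Certificate not required.
12. floor area 7,500 square feet > 3,600 square feet; does not board or breed animals → Large Premises Permit not required.

Annual Registration, Large Employer License, Regulatory Registration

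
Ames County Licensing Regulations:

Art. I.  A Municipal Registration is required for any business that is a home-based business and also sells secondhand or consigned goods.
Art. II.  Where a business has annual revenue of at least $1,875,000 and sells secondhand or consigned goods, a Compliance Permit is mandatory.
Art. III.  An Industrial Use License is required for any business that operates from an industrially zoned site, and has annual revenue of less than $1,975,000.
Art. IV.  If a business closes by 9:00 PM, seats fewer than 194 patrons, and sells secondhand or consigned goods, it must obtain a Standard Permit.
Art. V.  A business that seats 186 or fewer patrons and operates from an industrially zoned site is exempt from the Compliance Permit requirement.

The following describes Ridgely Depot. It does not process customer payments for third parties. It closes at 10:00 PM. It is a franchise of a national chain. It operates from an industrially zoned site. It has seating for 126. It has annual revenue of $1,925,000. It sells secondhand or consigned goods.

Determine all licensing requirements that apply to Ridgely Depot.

Art. I. operates from an industrially zoned site (not: is a home-based business); sells secondhand or consigned goods → Municipal Registration not required.
Art. II. revenue $1,925,000 ≥ $1,875,000; sells secondhand or consigned goods → Compliance Permit required.
Art. III. operates from an industrially zoned site; revenue $1,925,000 < $1,975,000 → Industrial Use License required.
Art. IV. closes 10:00 PM, after 9:00 PM; seating 126 < 194; sells secondhand or consigned goods → Standard Permit not required.
Art. V. seating 126 ≤ 186; operates from an industrially zoned site → exempt from Compliance Permit.

Industrial Use License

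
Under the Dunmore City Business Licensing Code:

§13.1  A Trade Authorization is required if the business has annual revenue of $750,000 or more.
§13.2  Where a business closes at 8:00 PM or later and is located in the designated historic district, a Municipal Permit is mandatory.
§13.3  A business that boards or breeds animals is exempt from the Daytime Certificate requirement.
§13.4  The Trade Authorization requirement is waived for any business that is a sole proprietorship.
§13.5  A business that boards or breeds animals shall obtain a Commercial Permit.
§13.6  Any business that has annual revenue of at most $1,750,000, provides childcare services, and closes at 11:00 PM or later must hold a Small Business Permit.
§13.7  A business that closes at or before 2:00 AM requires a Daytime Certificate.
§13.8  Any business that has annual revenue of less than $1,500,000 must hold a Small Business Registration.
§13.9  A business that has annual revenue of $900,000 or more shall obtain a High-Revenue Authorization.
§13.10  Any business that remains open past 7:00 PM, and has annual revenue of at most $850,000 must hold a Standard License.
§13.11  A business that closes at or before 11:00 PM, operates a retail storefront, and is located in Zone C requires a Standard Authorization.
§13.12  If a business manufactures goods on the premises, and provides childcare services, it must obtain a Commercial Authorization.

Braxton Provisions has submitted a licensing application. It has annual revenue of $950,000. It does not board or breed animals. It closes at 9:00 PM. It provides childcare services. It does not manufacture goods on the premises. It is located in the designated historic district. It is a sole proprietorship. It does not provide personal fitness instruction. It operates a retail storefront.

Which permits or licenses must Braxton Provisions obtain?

Daytime Certificate, High-Revenue Authorization, Municipal Permit, Small Business Registration

§13.1 revenue $950,000 ≥ $750,000 → Trade Authorization required.
§13.2 closes 9:00 PM, after 8:00 PM; is located in the designated historic district → Municipal Permit required.
§13.3 does not board or breed animals → Daytime Certificate exemption does not apply.
§13.4 is a sole proprietorship → exempt from Trade Authorization.
§13.5 does not board or breed animals → Commercial Permit not required.
§13.6 revenue $950,000 ≤ $1,750,000; provides childcare services; closes 9:00 PM, at/before 11:00 PM → Small Business Permit not required.
§13.7 closes 9:00 PM, at/before 2:00 AM → Daytime Certificate required.
§13.8 revenue $950,000 < $1,500,000 → Small Business Registration required.
§13.9 revenue $950,000 ≥ $900,000 → High-Revenue Authorization required.
§13.10 closes 9:00 PM, after 7:00 PM; revenue $950,000 > $850,000 → Standard License not required.
§13.11 closes 9:00 PM, at/before 11:00 PM; operates a retail storefront; is located in the designated historic district (not: is located in Zone C) → Standard Authorization not required.
§13.12 does not manufacture goods on the premises; provides childcare services → Commercial Authorization not required.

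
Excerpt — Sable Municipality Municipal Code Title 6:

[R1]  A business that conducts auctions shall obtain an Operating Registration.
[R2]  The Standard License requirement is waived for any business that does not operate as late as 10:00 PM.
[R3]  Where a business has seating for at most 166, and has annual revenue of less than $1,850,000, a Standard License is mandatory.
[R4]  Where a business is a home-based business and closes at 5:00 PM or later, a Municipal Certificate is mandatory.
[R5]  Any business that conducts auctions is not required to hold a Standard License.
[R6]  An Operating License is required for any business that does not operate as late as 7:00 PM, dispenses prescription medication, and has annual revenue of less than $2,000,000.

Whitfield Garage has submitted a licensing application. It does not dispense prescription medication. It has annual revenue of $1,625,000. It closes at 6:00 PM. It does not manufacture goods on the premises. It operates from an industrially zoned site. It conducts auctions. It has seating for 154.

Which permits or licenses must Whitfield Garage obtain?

Operating Registration

[R1] conducts auctions → Operating Registration required.
[R2] closes 6:00 PM, at/before 10:00 PM → exempt from Standard License.
[R3] seating 154 ≤ 166; revenue $1,625,000 < $1,850,000 → Standard License required.
[R4] operates from an industrially zoned site (not: is a home-based business); closes 6:00 PM, after 5:00 PM → Municipal Certificate not required.
[R5] conducts auctions → exempt from Standard License.
[R6] closes 6:00 PM, at/before 7:00 PM; does not dispense prescription medication; revenue $1,625,000 < $2,000,000 → Operating License not required.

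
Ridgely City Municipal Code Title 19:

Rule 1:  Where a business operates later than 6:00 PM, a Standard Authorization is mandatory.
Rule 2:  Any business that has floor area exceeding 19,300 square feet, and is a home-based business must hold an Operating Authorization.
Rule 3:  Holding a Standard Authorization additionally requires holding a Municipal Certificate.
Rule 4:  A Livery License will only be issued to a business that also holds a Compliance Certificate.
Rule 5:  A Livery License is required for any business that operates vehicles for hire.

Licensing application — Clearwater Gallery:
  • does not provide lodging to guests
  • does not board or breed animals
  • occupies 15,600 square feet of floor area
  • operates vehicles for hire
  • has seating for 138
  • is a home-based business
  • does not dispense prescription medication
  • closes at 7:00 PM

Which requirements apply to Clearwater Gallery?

Rule 1: closes 7:00 PM, after 6:00 PM → Standard Authorization required.
Rule 2: floor area 15,600 square feet ≤ 19,300 square feet; is a home-based business → Operating Authorization not required.
Rule 3: Standard Authorization is required → Municipal Certificate also required.
Rule 4: Livery License is required → Compliance Certificate also required.
Rule 5: operates vehicles for hire → Livery License required.

Compliance Certificate, Livery License, Municipal Certificate, Standard Authorization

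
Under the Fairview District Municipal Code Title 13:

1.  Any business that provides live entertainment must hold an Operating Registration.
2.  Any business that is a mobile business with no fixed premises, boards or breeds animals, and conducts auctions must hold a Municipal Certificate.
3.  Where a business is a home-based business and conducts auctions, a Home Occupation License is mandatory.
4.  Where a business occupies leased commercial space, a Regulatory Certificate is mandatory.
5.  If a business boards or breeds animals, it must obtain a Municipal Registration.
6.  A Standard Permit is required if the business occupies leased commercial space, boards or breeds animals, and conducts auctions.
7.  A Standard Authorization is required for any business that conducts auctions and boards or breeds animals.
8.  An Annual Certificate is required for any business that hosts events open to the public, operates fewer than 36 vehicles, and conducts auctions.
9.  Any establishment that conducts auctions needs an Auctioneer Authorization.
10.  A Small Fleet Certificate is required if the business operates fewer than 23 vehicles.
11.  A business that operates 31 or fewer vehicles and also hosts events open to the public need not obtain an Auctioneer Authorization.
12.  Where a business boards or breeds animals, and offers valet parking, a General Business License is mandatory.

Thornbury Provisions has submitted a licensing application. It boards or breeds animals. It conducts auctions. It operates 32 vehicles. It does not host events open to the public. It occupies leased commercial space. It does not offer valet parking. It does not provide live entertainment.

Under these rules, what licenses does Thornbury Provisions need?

1. does not provide live entertainment → Operating Registration not required.
2. occupies leased commercial space (not: is a mobile business with no fixed premises); boards or breeds animals; conducts auctions → Municipal Certificate not required.
3. occupies leased commercial space (not: is a home-based business); conducts auctions → Home Occupation License not required.
4. occupies leased commercial space → Regulatory Certificate required.
5. boards or breeds animals → Municipal Registration required.
6. occupies leased commercial space; boards or breeds animals; conducts auctions → Standard Permit required.
7. conducts auctions; boards or breeds animals → Standard Authorization required.
8. does not host events open to the public; vehicles 32 < 36; conducts auctions → Annual Certificate not required.
9. conducts auctions → Auctioneer Authorization required.
10. vehicles 32 ≥ 23 → Small Fleet Certificate not required.
11. vehicles 32 > 31; does not host events open to the public → Auctioneer Authorization exemption does not apply.
12. boards or breeds animals; does not offer valet parking → General Business License not required.

Auctioneer Authorization, Municipal Registration, Regulatory Certificate, Standard Authorization, Standard Permit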